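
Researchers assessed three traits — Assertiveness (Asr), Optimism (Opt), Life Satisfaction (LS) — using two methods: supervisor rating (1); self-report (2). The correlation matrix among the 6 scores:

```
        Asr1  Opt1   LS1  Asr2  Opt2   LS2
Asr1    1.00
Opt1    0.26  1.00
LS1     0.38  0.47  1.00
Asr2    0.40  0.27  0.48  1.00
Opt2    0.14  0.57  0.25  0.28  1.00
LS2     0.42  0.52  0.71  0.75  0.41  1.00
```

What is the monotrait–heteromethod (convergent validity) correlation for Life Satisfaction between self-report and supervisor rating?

0.71

Same trait (LS), different methods: r(LS2, LS1) = 0.71.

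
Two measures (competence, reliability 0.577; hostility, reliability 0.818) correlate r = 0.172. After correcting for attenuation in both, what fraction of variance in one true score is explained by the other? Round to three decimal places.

Disattenuated r = 0.172 / √(0.577 × 0.818) = 0.172 / 0.6870 = 0.2504.
Shared true-score variance = 0.2504² = 0.0627 ≈ 0.063.

0.063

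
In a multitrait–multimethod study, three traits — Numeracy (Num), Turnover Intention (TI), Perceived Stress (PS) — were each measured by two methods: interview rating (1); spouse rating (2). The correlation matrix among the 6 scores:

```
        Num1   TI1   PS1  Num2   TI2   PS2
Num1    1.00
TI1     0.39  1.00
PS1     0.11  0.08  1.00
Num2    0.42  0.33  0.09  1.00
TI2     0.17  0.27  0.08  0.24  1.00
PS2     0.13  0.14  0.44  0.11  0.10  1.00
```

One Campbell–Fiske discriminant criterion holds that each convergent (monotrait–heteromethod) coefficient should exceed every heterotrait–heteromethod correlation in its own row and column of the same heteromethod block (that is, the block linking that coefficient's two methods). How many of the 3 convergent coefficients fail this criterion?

1

Each convergent coefficient versus the relevant comparison correlations:
Num (methods 1·2): 0.42 vs {0.17, 0.33, 0.13, 0.09} → pass.
TI (methods 1·2): 0.27 vs {0.33, 0.17, 0.14, 0.08} → fail.
PS (methods 1·2): 0.44 vs {0.09, 0.13, 0.08, 0.14} → pass.
1 of 3 fail.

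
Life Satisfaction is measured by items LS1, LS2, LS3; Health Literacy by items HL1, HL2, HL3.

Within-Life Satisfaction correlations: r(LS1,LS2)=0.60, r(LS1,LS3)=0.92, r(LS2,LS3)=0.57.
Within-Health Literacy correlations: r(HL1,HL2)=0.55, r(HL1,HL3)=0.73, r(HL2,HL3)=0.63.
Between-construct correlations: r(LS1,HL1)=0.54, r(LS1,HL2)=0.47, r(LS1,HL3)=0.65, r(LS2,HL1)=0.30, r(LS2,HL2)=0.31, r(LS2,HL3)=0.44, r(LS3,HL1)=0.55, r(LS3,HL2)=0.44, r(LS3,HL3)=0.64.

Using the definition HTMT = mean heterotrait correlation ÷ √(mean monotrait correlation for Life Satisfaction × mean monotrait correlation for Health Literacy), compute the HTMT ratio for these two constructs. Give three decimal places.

0.724

Mean heterotrait r = 4.34/9 = 0.4822.
Mean within-LS = 2.09/3 = 0.6967; mean within-HL = 1.91/3 = 0.6367.
Geometric mean = √(0.6967 × 0.6367) = 0.6660.
HTMT = 0.4822 / 0.6660 = 0.724.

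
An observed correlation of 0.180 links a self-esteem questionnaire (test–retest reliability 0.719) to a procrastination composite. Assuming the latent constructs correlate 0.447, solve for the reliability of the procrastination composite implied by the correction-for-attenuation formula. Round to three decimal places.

0.226

r_true = r_obs / √(r_xx · r_yy) ⇒ 0.447 = 0.180 / √(0.719 · r_yy).
√(0.719 · r_yy) = 0.180 / 0.447 = 0.4027; 0.719 · r_yy = 0.1622; r_yy = 0.1622 / 0.719 ≈ 0.226.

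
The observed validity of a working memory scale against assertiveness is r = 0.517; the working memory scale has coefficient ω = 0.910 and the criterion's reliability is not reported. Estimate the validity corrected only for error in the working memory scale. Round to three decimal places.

0.542

Single correction: r_c = r_obs / √r_xx = 0.517 / √0.910 = 0.517 / 0.9539 ≈ 0.542.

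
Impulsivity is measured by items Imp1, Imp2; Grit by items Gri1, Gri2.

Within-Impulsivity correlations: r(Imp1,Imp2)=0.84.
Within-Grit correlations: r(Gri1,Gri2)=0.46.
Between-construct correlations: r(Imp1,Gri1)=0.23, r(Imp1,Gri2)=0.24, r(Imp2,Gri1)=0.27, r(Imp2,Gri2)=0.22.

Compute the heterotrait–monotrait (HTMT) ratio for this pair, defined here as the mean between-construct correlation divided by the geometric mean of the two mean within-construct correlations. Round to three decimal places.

Between-construct mean = 0.96/4 = 0.2400.
Mean within-Imp = 0.84/1 = 0.8400; mean within-Gri = 0.46/1 = 0.4600.
Geometric mean = √(0.8400 × 0.4600) = 0.6216.
HTMT = 0.2400 / 0.6216 = 0.386.

0.386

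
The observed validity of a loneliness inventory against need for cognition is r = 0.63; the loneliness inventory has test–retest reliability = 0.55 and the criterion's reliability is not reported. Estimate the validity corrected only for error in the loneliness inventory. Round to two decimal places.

0.85

Single correction: r_c = r_obs / √r_xx = 0.63 / √0.55 = 0.63 / 0.7416 ≈ 0.85.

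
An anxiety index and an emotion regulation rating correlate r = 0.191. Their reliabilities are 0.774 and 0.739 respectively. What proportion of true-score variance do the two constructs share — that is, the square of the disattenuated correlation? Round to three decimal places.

Disattenuated r = 0.191 / √(0.774 × 0.739) = 0.191 / 0.7563 = 0.2525.
Shared true-score variance = 0.2525² = 0.0638 ≈ 0.064.

0.064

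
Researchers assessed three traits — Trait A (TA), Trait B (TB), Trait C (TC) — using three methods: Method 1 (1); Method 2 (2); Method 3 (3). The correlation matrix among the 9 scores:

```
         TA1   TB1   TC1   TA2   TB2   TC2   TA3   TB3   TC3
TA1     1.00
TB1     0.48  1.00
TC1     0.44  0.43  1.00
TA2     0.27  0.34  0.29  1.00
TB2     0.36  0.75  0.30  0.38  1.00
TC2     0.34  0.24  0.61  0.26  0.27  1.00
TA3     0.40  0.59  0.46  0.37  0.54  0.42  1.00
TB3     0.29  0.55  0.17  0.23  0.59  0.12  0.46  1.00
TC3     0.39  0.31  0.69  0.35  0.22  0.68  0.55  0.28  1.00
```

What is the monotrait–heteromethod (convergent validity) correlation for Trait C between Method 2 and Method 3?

0.68

Same trait (TC), different methods: r(TC2, TC3) = 0.68.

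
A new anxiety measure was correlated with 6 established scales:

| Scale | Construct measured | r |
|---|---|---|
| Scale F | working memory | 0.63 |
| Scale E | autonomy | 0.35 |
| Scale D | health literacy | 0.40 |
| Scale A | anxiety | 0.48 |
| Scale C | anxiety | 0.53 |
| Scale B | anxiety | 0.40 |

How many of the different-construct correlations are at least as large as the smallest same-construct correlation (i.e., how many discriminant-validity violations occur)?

2

Convergent (same construct = anxiety): Scale A, Scale C, Scale B.
Smallest convergent = 0.40. Discriminant values: 0.63, 0.35, 0.40; count ≥ 0.40 → 2.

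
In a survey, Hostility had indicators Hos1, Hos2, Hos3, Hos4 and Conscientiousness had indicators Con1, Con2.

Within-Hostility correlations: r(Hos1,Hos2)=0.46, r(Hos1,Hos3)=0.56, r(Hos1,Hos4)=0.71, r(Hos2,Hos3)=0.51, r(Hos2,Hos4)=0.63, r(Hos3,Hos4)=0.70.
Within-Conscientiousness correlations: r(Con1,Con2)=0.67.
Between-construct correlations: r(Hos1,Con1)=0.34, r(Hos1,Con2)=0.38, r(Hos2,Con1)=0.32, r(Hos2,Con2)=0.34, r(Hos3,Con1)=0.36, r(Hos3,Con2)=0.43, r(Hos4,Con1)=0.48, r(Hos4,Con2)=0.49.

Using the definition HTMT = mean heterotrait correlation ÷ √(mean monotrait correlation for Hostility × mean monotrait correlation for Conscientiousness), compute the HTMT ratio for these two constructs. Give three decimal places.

Between-construct mean = 3.14/8 = 0.3925.
Mean within-Hos = 3.57/6 = 0.5950; mean within-Con = 0.67/1 = 0.6700.
Geometric mean = √(0.5950 × 0.6700) = 0.6314.
HTMT = 0.3925 / 0.6314 = 0.622.

0.622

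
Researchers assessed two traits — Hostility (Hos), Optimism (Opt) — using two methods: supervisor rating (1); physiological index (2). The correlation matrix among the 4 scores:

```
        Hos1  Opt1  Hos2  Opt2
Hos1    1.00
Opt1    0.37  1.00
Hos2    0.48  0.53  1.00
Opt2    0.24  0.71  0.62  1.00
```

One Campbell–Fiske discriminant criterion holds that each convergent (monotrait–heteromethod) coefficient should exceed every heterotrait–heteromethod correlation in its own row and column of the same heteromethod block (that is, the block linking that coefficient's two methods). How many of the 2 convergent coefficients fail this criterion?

Convergent coefficients and their comparison sets:
Hos (methods 1·2): 0.48 vs {0.24, 0.53} → fail.
Opt (methods 1·2): 0.71 vs {0.53, 0.24} → pass.
1 of 2 fail.

1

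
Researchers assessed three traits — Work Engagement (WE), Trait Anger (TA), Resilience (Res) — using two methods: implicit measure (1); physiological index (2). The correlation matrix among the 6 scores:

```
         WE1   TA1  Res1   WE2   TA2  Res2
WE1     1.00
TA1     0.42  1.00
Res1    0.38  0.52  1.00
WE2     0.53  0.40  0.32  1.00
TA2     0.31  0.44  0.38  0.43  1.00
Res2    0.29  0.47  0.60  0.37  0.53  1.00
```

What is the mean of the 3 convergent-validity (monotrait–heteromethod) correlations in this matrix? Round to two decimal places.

Convergent values: 0.53, 0.44, 0.60; mean = 1.57/3 = 0.52.

0.52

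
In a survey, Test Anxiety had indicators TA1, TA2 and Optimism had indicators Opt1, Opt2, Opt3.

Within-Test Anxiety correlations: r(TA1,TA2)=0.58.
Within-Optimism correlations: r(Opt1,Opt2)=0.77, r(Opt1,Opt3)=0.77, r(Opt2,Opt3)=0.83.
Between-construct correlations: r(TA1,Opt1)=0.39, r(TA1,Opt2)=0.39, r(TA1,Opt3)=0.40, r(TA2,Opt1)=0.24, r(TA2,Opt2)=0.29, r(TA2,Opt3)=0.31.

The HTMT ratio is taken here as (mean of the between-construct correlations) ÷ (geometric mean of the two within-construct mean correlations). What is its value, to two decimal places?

0.50

Mean between = 2.02/6 = 0.3367.
Mean within-TA = 0.58/1 = 0.5800; mean within-Opt = 2.37/3 = 0.7900.
Geometric mean = √(0.5800 × 0.7900) = 0.6769.
HTMT = 0.3367 / 0.6769 = 0.50.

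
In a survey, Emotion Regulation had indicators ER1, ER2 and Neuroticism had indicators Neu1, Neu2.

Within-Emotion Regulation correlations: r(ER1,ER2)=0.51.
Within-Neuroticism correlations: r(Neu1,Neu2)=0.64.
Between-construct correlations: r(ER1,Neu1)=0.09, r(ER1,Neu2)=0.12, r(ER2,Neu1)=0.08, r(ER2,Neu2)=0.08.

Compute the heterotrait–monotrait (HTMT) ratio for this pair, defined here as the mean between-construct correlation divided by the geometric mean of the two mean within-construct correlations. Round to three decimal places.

Mean between = 0.37/4 = 0.0925.
Mean within-ER = 0.51/1 = 0.5100; mean within-Neu = 0.64/1 = 0.6400.
Geometric mean = √(0.5100 × 0.6400) = 0.5713.
HTMT = 0.0925 / 0.5713 = 0.162.

0.162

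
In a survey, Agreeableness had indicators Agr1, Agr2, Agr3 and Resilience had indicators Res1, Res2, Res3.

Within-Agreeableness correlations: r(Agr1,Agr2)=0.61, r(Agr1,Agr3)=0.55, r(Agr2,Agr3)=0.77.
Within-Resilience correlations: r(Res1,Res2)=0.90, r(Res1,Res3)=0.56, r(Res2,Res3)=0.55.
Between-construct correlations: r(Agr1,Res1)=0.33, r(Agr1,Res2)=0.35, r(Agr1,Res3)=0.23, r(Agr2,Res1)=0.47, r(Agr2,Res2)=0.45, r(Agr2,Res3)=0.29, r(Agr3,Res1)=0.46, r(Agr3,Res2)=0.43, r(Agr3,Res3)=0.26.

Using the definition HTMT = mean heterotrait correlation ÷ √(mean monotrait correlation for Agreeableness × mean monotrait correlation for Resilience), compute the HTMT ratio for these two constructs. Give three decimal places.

Between-construct mean = 3.27/9 = 0.3633.
Mean within-Agr = 1.93/3 = 0.6433; mean within-Res = 2.01/3 = 0.6700.
Geometric mean = √(0.6433 × 0.6700) = 0.6565.
HTMT = 0.3633 / 0.6565 = 0.553.

0.553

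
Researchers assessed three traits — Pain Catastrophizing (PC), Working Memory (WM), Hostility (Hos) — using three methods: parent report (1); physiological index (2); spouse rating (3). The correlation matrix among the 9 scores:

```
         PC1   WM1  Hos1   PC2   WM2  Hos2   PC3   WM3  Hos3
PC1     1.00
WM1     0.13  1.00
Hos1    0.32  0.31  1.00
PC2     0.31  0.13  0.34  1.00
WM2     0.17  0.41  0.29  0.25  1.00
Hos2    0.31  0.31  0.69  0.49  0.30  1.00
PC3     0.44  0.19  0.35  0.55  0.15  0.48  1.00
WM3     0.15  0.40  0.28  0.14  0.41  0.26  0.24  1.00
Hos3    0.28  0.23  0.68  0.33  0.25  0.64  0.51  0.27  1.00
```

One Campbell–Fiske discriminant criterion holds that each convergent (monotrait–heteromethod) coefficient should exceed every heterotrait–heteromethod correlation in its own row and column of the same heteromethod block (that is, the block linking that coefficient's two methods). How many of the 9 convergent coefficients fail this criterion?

1

Each convergent coefficient versus the relevant comparison correlations:
PC (methods 1·2): 0.31 vs {0.17, 0.13, 0.31, 0.34} → fail.
PC (methods 1·3): 0.44 vs {0.15, 0.19, 0.28, 0.35} → pass.
PC (methods 2·3): 0.55 vs {0.14, 0.15, 0.33, 0.48} → pass.
WM (methods 1·2): 0.41 vs {0.13, 0.17, 0.31, 0.29} → pass.
WM (methods 1·3): 0.40 vs {0.19, 0.15, 0.23, 0.28} → pass.
WM (methods 2·3): 0.41 vs {0.15, 0.14, 0.25, 0.26} → pass.
Hos (methods 1·2): 0.69 vs {0.34, 0.31, 0.29, 0.31} → pass.
Hos (methods 1·3): 0.68 vs {0.35, 0.28, 0.28, 0.23} → pass.
Hos (methods 2·3): 0.64 vs {0.48, 0.33, 0.26, 0.25} → pass.
1 of 9 fail.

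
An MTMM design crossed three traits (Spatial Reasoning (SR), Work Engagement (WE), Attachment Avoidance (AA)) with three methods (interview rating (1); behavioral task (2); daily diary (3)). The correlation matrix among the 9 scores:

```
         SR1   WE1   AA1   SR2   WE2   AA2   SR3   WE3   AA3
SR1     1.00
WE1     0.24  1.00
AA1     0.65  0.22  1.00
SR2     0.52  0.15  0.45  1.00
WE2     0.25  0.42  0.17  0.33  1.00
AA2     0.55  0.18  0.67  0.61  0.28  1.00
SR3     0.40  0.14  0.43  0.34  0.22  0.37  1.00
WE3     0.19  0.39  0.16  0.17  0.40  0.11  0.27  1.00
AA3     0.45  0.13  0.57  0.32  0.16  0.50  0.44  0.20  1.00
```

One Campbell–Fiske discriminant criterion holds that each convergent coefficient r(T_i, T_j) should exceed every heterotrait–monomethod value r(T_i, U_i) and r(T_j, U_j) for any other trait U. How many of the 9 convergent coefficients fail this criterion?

5

Each convergent coefficient versus the relevant comparison correlations:
SR (methods 1·2): 0.52 vs {0.24, 0.33, 0.65, 0.61} → fail.
SR (methods 1·3): 0.40 vs {0.24, 0.27, 0.65, 0.44} → fail.
SR (methods 2·3): 0.34 vs {0.33, 0.27, 0.61, 0.44} → fail.
WE (methods 1·2): 0.42 vs {0.24, 0.33, 0.22, 0.28} → pass.
WE (methods 1·3): 0.39 vs {0.24, 0.27, 0.22, 0.20} → pass.
WE (methods 2·3): 0.40 vs {0.33, 0.27, 0.28, 0.20} → pass.
AA (methods 1·2): 0.67 vs {0.65, 0.61, 0.22, 0.28} → pass.
AA (methods 1·3): 0.57 vs {0.65, 0.44, 0.22, 0.20} → fail.
AA (methods 2·3): 0.50 vs {0.61, 0.44, 0.28, 0.20} → fail.
5 of 9 fail.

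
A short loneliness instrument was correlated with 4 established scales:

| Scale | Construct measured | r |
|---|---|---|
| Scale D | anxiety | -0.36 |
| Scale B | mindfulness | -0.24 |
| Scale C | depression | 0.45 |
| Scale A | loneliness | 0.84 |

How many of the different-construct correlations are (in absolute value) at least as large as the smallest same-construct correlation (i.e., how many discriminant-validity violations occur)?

Convergent (same construct = loneliness): Scale A.
Smallest convergent = 0.84. Discriminant |r|: 0.36, 0.24, 0.45; count ≥ 0.84 → 0.

0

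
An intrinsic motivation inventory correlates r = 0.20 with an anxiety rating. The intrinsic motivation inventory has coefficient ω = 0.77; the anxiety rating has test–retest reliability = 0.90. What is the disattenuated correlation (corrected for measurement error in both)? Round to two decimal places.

0.24

r_true = r_obs / √(r_xx · r_yy) = 0.20 / √(0.77 × 0.90) = 0.20 / √0.6930 = 0.20 / 0.8325 ≈ 0.24.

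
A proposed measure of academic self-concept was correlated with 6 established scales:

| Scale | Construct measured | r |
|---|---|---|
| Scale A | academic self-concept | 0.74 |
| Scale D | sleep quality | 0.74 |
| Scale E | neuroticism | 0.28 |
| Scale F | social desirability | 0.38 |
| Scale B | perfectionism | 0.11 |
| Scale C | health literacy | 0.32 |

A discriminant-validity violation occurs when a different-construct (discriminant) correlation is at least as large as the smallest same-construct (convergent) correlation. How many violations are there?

Convergent (same construct = academic self-concept): Scale A.
Smallest convergent = 0.74. Discriminant values: 0.74, 0.28, 0.38, 0.11, 0.32; count ≥ 0.74 → 1.

1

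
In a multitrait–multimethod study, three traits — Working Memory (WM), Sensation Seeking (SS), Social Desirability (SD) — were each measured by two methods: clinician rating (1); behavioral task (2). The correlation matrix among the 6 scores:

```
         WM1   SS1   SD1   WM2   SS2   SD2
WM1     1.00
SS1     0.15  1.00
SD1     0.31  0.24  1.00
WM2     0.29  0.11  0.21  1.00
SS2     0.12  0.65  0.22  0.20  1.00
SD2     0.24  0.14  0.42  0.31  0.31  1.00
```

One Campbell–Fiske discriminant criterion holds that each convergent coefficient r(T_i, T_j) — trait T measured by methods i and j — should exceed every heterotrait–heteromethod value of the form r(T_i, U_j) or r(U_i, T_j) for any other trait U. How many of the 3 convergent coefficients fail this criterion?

0

Convergent coefficients and their comparison sets:
WM (methods 1·2): 0.29 vs {0.12, 0.11, 0.24, 0.21} → pass.
SS (methods 1·2): 0.65 vs {0.11, 0.12, 0.14, 0.22} → pass.
SD (methods 1·2): 0.42 vs {0.21, 0.24, 0.22, 0.14} → pass.
0 of 3 fail.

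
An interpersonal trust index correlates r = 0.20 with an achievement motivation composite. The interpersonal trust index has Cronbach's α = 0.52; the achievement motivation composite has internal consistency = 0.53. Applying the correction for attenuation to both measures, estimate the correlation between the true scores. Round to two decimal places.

0.38

r_true = r_obs / √(r_xx · r_yy) = 0.20 / √(0.52 × 0.53) = 0.20 / √0.2756 = 0.20 / 0.5250 ≈ 0.38.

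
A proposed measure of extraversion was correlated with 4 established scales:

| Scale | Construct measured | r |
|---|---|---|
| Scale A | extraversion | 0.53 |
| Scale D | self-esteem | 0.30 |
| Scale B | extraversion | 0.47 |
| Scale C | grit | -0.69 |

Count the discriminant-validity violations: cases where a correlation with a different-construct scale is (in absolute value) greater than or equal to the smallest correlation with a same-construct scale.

Convergent (same construct = extraversion): Scale A, Scale B.
Smallest convergent = 0.47. Discriminant |r|: 0.30, 0.69; count ≥ 0.47 → 1.

1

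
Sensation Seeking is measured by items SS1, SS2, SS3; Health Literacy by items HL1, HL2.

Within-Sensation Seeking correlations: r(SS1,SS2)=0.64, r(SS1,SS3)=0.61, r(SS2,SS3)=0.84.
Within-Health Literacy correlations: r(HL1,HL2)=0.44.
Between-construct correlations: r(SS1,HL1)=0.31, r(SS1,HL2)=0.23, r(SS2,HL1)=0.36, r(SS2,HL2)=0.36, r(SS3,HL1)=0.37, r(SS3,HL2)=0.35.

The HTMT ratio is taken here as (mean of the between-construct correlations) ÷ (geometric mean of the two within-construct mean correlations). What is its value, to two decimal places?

0.60

Mean heterotrait r = 1.98/6 = 0.3300.
Mean within-SS = 2.09/3 = 0.6967; mean within-HL = 0.44/1 = 0.4400.
Geometric mean = √(0.6967 × 0.4400) = 0.5537.
HTMT = 0.3300 / 0.5537 = 0.60.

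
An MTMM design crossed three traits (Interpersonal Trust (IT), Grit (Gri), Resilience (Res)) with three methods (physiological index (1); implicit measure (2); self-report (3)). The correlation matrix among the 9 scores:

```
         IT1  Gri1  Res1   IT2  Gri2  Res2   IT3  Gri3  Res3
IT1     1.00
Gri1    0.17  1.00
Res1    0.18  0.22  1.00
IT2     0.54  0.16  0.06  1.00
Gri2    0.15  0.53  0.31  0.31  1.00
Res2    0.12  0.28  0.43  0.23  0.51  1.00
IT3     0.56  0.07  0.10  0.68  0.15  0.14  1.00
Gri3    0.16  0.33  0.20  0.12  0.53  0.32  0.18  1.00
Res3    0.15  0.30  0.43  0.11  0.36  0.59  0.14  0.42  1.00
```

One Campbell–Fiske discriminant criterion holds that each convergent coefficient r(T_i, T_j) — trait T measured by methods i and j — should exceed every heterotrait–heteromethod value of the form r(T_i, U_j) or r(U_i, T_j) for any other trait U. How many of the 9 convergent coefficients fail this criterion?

0

Checking each validity diagonal entry against its comparison values:
IT (methods 1·2): 0.54 vs {0.15, 0.16, 0.12, 0.06} → pass.
IT (methods 1·3): 0.56 vs {0.16, 0.07, 0.15, 0.10} → pass.
IT (methods 2·3): 0.68 vs {0.12, 0.15, 0.11, 0.14} → pass.
Gri (methods 1·2): 0.53 vs {0.16, 0.15, 0.28, 0.31} → pass.
Gri (methods 1·3): 0.33 vs {0.07, 0.16, 0.30, 0.20} → pass.
Gri (methods 2·3): 0.53 vs {0.15, 0.12, 0.36, 0.32} → pass.
Res (methods 1·2): 0.43 vs {0.06, 0.12, 0.31, 0.28} → pass.
Res (methods 1·3): 0.43 vs {0.10, 0.15, 0.20, 0.30} → pass.
Res (methods 2·3): 0.59 vs {0.14, 0.11, 0.32, 0.36} → pass.
0 of 9 fail.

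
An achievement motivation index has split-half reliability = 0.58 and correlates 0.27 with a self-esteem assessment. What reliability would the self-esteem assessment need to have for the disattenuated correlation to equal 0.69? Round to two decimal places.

r_true = r_obs / √(r_xx · r_yy) ⇒ 0.69 = 0.27 / √(0.58 · r_yy).
√(0.58 · r_yy) = 0.27 / 0.69 = 0.3913; 0.58 · r_yy = 0.1531; r_yy = 0.1531 / 0.58 ≈ 0.26.

0.26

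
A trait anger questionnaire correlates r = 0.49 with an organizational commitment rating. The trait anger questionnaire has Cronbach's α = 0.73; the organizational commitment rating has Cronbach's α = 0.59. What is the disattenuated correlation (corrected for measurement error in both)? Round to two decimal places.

r_true = r_obs / √(r_xx · r_yy) = 0.49 / √(0.73 × 0.59) = 0.49 / √0.4307 = 0.49 / 0.6563 ≈ 0.75.

0.75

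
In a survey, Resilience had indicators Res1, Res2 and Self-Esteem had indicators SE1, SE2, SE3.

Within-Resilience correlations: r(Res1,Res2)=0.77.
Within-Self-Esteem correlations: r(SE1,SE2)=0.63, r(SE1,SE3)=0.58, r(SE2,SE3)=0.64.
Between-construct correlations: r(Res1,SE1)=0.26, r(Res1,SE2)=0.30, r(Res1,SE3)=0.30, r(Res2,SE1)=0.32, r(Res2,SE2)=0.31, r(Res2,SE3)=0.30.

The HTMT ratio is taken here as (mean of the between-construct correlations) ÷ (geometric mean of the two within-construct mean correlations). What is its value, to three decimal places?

0.433

Between-construct mean = 1.79/6 = 0.2983.
Mean within-Res = 0.77/1 = 0.7700; mean within-SE = 1.85/3 = 0.6167.
Geometric mean = √(0.7700 × 0.6167) = 0.6891.
HTMT = 0.2983 / 0.6891 = 0.433.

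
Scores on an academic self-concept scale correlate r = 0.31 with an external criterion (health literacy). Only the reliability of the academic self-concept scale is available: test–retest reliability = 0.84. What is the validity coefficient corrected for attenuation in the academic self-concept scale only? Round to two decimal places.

0.34

Single correction: r_c = r_obs / √r_xx = 0.31 / √0.84 = 0.31 / 0.9165 ≈ 0.34.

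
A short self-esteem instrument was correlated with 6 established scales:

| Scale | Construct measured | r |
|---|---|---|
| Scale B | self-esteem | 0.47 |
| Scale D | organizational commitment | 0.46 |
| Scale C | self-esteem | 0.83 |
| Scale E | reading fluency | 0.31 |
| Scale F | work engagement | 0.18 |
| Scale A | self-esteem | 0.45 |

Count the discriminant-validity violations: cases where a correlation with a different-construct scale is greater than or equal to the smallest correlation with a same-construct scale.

Convergent (same construct = self-esteem): Scale B, Scale C, Scale A.
Smallest convergent = 0.45. Discriminant values: 0.46, 0.31, 0.18; count ≥ 0.45 → 1.

1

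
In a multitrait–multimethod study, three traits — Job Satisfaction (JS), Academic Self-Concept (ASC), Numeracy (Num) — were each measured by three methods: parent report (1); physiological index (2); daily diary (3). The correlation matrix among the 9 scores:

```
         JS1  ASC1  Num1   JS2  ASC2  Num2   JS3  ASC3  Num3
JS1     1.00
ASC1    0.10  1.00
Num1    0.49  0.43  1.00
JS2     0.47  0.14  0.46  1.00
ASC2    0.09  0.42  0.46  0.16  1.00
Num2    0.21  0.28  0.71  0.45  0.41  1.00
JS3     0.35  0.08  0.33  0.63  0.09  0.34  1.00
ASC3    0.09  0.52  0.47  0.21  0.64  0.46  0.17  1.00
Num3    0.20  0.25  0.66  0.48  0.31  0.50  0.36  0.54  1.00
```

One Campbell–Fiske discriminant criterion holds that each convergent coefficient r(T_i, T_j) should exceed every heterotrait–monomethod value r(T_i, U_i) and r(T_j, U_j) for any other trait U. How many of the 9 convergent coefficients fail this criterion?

5

Checking each validity diagonal entry against its comparison values:
JS (methods 1·2): 0.47 vs {0.10, 0.16, 0.49, 0.45} → fail.
JS (methods 1·3): 0.35 vs {0.10, 0.17, 0.49, 0.36} → fail.
JS (methods 2·3): 0.63 vs {0.16, 0.17, 0.45, 0.36} → pass.
ASC (methods 1·2): 0.42 vs {0.10, 0.16, 0.43, 0.41} → fail.
ASC (methods 1·3): 0.52 vs {0.10, 0.17, 0.43, 0.54} → fail.
ASC (methods 2·3): 0.64 vs {0.16, 0.17, 0.41, 0.54} → pass.
Num (methods 1·2): 0.71 vs {0.49, 0.45, 0.43, 0.41} → pass.
Num (methods 1·3): 0.66 vs {0.49, 0.36, 0.43, 0.54} → pass.
Num (methods 2·3): 0.50 vs {0.45, 0.36, 0.41, 0.54} → fail.
5 of 9 fail.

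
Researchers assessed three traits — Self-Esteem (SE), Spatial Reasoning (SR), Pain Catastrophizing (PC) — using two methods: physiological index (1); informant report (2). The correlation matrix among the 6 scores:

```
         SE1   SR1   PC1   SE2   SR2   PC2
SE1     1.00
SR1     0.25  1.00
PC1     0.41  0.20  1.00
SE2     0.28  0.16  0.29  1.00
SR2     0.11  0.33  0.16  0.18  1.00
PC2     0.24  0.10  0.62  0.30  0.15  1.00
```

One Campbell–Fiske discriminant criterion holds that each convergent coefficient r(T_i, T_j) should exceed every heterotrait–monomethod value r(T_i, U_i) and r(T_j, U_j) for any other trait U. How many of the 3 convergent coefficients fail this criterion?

1

Each convergent coefficient versus the relevant comparison correlations:
SE (methods 1·2): 0.28 vs {0.25, 0.18, 0.41, 0.30} → fail.
SR (methods 1·2): 0.33 vs {0.25, 0.18, 0.20, 0.15} → pass.
PC (methods 1·2): 0.62 vs {0.41, 0.30, 0.20, 0.15} → pass.
1 of 3 fail.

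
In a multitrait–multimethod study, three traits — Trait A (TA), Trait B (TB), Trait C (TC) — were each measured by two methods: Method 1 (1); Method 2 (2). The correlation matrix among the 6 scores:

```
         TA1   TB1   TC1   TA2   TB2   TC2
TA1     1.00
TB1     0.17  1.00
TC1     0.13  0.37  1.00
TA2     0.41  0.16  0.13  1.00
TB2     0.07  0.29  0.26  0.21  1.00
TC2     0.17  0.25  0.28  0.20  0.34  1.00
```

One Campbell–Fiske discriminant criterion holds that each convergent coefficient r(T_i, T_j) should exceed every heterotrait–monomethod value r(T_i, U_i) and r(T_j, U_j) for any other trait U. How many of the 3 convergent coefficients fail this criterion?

Convergent coefficients and their comparison sets:
TA (methods 1·2): 0.41 vs {0.17, 0.21, 0.13, 0.20} → pass.
TB (methods 1·2): 0.29 vs {0.17, 0.21, 0.37, 0.34} → fail.
TC (methods 1·2): 0.28 vs {0.13, 0.20, 0.37, 0.34} → fail.
2 of 3 fail.

2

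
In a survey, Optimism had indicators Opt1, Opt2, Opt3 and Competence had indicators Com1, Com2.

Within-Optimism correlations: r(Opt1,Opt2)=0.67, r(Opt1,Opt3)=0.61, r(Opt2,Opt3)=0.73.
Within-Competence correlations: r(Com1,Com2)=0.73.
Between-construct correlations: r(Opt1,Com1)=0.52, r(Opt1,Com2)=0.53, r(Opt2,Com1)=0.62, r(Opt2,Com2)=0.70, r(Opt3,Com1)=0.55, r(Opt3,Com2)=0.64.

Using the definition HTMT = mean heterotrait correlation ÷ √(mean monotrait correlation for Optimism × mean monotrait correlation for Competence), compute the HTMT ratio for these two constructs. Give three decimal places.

0.848

Mean heterotrait r = 3.56/6 = 0.5933.
Mean within-Opt = 2.01/3 = 0.6700; mean within-Com = 0.73/1 = 0.7300.
Geometric mean = √(0.6700 × 0.7300) = 0.6994.
HTMT = 0.5933 / 0.6994 = 0.848.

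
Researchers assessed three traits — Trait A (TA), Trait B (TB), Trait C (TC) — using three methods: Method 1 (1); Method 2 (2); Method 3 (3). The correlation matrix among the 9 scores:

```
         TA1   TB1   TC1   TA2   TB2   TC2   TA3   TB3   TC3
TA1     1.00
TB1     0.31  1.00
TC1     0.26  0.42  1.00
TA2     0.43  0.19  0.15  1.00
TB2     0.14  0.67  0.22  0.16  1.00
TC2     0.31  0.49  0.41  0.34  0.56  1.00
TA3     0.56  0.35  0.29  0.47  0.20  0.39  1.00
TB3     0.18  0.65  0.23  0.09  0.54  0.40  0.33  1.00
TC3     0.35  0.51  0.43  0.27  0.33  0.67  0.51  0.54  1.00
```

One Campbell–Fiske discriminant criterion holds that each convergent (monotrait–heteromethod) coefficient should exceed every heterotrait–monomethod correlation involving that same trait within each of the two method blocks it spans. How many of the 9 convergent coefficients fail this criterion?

4

Each convergent coefficient versus the relevant comparison correlations:
TA (methods 1·2): 0.43 vs {0.31, 0.16, 0.26, 0.34} → pass.
TA (methods 1·3): 0.56 vs {0.31, 0.33, 0.26, 0.51} → pass.
TA (methods 2·3): 0.47 vs {0.16, 0.33, 0.34, 0.51} → fail.
TB (methods 1·2): 0.67 vs {0.31, 0.16, 0.42, 0.56} → pass.
TB (methods 1·3): 0.65 vs {0.31, 0.33, 0.42, 0.54} → pass.
TB (methods 2·3): 0.54 vs {0.16, 0.33, 0.56, 0.54} → fail.
TC (methods 1·2): 0.41 vs {0.26, 0.34, 0.42, 0.56} → fail.
TC (methods 1·3): 0.43 vs {0.26, 0.51, 0.42, 0.54} → fail.
TC (methods 2·3): 0.67 vs {0.34, 0.51, 0.56, 0.54} → pass.
4 of 9 fail.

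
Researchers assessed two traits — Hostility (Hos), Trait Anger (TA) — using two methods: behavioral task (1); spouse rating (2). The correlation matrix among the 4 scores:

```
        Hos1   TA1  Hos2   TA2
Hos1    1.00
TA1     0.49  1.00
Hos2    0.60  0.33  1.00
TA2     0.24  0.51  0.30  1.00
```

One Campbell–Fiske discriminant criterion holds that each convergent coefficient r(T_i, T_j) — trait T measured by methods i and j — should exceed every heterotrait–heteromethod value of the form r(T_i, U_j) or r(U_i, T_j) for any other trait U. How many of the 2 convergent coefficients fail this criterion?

0

Checking each validity diagonal entry against its comparison values:
Hos (methods 1·2): 0.60 vs {0.24, 0.33} → pass.
TA (methods 1·2): 0.51 vs {0.33, 0.24} → pass.
0 of 2 fail.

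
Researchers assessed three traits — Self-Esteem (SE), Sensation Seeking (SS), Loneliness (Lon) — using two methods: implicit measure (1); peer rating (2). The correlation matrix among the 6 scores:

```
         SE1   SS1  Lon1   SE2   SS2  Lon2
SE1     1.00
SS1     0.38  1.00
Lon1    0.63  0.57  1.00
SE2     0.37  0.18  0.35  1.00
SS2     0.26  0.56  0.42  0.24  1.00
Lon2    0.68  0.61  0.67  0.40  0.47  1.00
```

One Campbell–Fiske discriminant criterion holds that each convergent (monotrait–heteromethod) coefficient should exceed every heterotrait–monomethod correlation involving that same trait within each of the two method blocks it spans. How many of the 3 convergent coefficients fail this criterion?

Each convergent coefficient versus the relevant comparison correlations:
SE (methods 1·2): 0.37 vs {0.38, 0.24, 0.63, 0.40} → fail.
SS (methods 1·2): 0.56 vs {0.38, 0.24, 0.57, 0.47} → fail.
Lon (methods 1·2): 0.67 vs {0.63, 0.40, 0.57, 0.47} → pass.
2 of 3 fail.

2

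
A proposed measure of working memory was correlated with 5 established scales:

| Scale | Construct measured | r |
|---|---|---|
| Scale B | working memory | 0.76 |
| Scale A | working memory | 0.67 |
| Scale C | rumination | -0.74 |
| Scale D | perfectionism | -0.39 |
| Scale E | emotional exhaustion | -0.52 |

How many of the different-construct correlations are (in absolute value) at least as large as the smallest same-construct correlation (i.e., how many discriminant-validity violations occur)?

Convergent (same construct = working memory): Scale B, Scale A.
Smallest convergent = 0.67. Discriminant |r|: 0.74, 0.39, 0.52; count ≥ 0.67 → 1.

1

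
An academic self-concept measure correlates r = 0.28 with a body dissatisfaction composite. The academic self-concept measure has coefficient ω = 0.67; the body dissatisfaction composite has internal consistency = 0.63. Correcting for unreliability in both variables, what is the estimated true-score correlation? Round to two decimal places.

0.43

r_true = r_obs / √(r_xx · r_yy) = 0.28 / √(0.67 × 0.63) = 0.28 / √0.4221 = 0.28 / 0.6497 ≈ 0.43.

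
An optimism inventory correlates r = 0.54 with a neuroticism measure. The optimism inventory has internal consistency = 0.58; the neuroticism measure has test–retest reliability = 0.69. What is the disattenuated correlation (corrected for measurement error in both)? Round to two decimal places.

0.85

r_true = r_obs / √(r_xx · r_yy) = 0.54 / √(0.58 × 0.69) = 0.54 / √0.4002 = 0.54 / 0.6326 ≈ 0.85.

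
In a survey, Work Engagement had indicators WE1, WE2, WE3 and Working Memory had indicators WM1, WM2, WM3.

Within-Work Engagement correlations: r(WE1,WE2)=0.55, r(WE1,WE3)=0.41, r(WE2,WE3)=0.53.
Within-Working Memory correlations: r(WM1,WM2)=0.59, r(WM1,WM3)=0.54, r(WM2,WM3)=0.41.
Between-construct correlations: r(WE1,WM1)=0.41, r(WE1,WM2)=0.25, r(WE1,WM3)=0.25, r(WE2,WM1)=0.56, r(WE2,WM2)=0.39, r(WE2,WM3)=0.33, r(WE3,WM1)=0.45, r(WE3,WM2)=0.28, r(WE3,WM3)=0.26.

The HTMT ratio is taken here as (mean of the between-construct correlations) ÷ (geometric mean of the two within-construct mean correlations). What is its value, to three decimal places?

0.700

Between-construct mean = 3.18/9 = 0.3533.
Mean within-WE = 1.49/3 = 0.4967; mean within-WM = 1.54/3 = 0.5133.
Geometric mean = √(0.4967 × 0.5133) = 0.5049.
HTMT = 0.3533 / 0.5049 = 0.700.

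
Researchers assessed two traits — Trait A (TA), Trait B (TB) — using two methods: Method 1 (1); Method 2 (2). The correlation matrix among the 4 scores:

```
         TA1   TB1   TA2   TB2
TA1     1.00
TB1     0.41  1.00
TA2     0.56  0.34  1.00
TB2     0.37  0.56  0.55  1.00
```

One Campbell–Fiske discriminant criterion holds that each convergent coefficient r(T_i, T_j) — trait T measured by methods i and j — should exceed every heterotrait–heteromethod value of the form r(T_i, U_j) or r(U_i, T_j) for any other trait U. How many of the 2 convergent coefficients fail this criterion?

Convergent coefficients and their comparison sets:
TA (methods 1·2): 0.56 vs {0.37, 0.34} → pass.
TB (methods 1·2): 0.56 vs {0.34, 0.37} → pass.
0 of 2 fail.

0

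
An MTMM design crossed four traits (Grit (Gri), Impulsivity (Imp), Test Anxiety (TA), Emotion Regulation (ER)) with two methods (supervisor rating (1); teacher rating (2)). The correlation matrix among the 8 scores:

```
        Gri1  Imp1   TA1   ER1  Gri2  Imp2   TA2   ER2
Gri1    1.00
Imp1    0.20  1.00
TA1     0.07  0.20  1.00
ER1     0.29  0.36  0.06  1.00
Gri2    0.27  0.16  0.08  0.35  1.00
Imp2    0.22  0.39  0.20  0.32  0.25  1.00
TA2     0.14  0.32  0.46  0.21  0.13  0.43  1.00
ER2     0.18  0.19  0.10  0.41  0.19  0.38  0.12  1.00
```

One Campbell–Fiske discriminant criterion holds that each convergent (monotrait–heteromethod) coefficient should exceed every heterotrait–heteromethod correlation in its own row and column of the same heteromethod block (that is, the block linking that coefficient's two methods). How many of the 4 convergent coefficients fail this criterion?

1

Convergent coefficients and their comparison sets:
Gri (methods 1·2): 0.27 vs {0.22, 0.16, 0.14, 0.08, 0.18, 0.35} → fail.
Imp (methods 1·2): 0.39 vs {0.16, 0.22, 0.32, 0.20, 0.19, 0.32} → pass.
TA (methods 1·2): 0.46 vs {0.08, 0.14, 0.20, 0.32, 0.10, 0.21} → pass.
ER (methods 1·2): 0.41 vs {0.35, 0.18, 0.32, 0.19, 0.21, 0.10} → pass.
1 of 4 fail.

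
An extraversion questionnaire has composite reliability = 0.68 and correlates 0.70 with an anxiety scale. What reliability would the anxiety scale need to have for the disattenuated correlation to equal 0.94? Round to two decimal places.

0.82

r_true = r_obs / √(r_xx · r_yy) ⇒ 0.94 = 0.70 / √(0.68 · r_yy).
√(0.68 · r_yy) = 0.70 / 0.94 = 0.7447; 0.68 · r_yy = 0.5546; r_yy = 0.5546 / 0.68 ≈ 0.82.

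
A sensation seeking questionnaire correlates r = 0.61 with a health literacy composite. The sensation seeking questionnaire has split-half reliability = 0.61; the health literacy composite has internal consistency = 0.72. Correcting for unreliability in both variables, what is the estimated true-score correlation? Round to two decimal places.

0.92

r_true = r_obs / √(r_xx · r_yy) = 0.61 / √(0.61 × 0.72) = 0.61 / √0.4392 = 0.61 / 0.6627 ≈ 0.92.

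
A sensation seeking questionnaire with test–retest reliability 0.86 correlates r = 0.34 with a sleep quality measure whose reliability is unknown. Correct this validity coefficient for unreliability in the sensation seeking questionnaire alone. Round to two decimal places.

0.37

Single correction: r_c = r_obs / √r_xx = 0.34 / √0.86 = 0.34 / 0.9274 ≈ 0.37.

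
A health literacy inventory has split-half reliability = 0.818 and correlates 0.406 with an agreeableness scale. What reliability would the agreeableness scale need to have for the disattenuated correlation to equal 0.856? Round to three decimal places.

0.275

r_true = r_obs / √(r_xx · r_yy) ⇒ 0.856 = 0.406 / √(0.818 · r_yy).
√(0.818 · r_yy) = 0.406 / 0.856 = 0.4743; 0.818 · r_yy = 0.2250; r_yy = 0.2250 / 0.818 ≈ 0.275.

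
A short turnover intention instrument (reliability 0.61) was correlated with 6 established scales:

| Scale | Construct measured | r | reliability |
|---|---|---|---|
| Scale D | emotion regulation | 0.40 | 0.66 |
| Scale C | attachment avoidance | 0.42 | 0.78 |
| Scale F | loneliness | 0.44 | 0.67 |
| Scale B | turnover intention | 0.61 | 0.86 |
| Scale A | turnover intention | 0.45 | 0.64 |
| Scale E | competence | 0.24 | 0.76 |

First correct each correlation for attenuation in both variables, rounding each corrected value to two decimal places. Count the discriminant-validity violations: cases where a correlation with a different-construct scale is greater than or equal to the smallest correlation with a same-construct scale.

Disattenuated r (r / √(r_scale · r_new)):
  Scale D (disc): 0.40 / √(0.66·0.61) = 0.63
  Scale C (disc): 0.42 / √(0.78·0.61) = 0.61
  Scale F (disc): 0.44 / √(0.67·0.61) = 0.69
  Scale B (conv): 0.61 / √(0.86·0.61) = 0.84
  Scale A (conv): 0.45 / √(0.64·0.61) = 0.72
  Scale E (disc): 0.24 / √(0.76·0.61) = 0.35
Smallest convergent = 0.72. Discriminant values: 0.63, 0.61, 0.69, 0.35; count ≥ 0.72 → 0.

0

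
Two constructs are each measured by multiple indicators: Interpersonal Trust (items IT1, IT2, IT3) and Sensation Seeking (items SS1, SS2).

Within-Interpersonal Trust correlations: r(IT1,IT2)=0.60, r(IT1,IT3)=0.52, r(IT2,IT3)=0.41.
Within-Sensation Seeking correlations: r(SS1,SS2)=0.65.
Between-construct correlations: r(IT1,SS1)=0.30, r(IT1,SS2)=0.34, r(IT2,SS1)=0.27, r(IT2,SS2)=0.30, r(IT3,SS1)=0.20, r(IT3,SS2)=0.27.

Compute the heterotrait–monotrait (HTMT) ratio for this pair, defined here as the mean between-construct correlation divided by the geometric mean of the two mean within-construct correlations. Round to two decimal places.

0.49

Between-construct mean = 1.68/6 = 0.2800.
Mean within-IT = 1.53/3 = 0.5100; mean within-SS = 0.65/1 = 0.6500.
Geometric mean = √(0.5100 × 0.6500) = 0.5758.
HTMT = 0.2800 / 0.5758 = 0.49.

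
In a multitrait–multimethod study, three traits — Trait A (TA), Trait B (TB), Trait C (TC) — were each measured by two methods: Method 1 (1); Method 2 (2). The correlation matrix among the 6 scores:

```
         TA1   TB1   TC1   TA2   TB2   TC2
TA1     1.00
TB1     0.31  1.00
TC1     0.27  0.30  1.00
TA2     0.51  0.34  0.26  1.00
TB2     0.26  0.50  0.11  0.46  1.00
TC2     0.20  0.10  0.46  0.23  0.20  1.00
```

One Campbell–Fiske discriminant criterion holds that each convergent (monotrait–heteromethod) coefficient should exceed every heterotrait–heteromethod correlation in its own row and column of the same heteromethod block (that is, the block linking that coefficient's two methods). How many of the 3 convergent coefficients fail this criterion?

Convergent coefficients and their comparison sets:
TA (methods 1·2): 0.51 vs {0.26, 0.34, 0.20, 0.26} → pass.
TB (methods 1·2): 0.50 vs {0.34, 0.26, 0.10, 0.11} → pass.
TC (methods 1·2): 0.46 vs {0.26, 0.20, 0.11, 0.10} → pass.
0 of 3 fail.

0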